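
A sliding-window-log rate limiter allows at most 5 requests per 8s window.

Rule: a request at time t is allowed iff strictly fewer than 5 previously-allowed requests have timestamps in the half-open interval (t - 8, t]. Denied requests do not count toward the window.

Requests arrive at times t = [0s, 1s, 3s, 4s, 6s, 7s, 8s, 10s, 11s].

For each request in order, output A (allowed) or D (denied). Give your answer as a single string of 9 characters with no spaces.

Answer: AAAAADAAA

Derivation:
Tracking allowed requests in the window:
  req#1 t=0s: ALLOW
  req#2 t=1s: ALLOW
  req#3 t=3s: ALLOW
  req#4 t=4s: ALLOW
  req#5 t=6s: ALLOW
  req#6 t=7s: DENY
  req#7 t=8s: ALLOW
  req#8 t=10s: ALLOW
  req#9 t=11s: ALLOW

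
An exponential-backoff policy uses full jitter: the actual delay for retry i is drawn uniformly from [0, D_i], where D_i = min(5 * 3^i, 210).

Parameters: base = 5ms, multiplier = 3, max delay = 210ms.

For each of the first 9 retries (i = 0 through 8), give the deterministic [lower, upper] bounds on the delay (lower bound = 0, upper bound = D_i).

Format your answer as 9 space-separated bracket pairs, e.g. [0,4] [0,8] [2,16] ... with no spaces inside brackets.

Answer: [0,5] [0,15] [0,45] [0,135] [0,210] [0,210] [0,210] [0,210] [0,210]

Derivation:
Computing bounds per retry:
  i=0: D_i=min(5*3^0,210)=5, bounds=[0,5]
  i=1: D_i=min(5*3^1,210)=15, bounds=[0,15]
  i=2: D_i=min(5*3^2,210)=45, bounds=[0,45]
  i=3: D_i=min(5*3^3,210)=135, bounds=[0,135]
  i=4: D_i=min(5*3^4,210)=210, bounds=[0,210]
  i=5: D_i=min(5*3^5,210)=210, bounds=[0,210]
  i=6: D_i=min(5*3^6,210)=210, bounds=[0,210]
  i=7: D_i=min(5*3^7,210)=210, bounds=[0,210]
  i=8: D_i=min(5*3^8,210)=210, bounds=[0,210]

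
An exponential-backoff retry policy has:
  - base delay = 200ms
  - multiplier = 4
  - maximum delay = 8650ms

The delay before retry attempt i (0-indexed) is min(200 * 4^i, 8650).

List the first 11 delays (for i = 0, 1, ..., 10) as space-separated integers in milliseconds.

Computing each delay:
  i=0: min(200*4^0, 8650) = 200
  i=1: min(200*4^1, 8650) = 800
  i=2: min(200*4^2, 8650) = 3200
  i=3: min(200*4^3, 8650) = 8650
  i=4: min(200*4^4, 8650) = 8650
  i=5: min(200*4^5, 8650) = 8650
  i=6: min(200*4^6, 8650) = 8650
  i=7: min(200*4^7, 8650) = 8650
  i=8: min(200*4^8, 8650) = 8650
  i=9: min(200*4^9, 8650) = 8650
  i=10: min(200*4^10, 8650) = 8650

Answer: 200 800 3200 8650 8650 8650 8650 8650 8650 8650 8650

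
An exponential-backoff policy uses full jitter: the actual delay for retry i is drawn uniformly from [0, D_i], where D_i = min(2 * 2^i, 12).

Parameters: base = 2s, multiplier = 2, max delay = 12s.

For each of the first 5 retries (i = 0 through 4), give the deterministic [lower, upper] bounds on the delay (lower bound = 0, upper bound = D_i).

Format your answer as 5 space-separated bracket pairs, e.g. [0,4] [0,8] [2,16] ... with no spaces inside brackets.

Computing bounds per retry:
  i=0: D_i=min(2*2^0,12)=2, bounds=[0,2]
  i=1: D_i=min(2*2^1,12)=4, bounds=[0,4]
  i=2: D_i=min(2*2^2,12)=8, bounds=[0,8]
  i=3: D_i=min(2*2^3,12)=12, bounds=[0,12]
  i=4: D_i=min(2*2^4,12)=12, bounds=[0,12]

Answer: [0,2] [0,4] [0,8] [0,12] [0,12]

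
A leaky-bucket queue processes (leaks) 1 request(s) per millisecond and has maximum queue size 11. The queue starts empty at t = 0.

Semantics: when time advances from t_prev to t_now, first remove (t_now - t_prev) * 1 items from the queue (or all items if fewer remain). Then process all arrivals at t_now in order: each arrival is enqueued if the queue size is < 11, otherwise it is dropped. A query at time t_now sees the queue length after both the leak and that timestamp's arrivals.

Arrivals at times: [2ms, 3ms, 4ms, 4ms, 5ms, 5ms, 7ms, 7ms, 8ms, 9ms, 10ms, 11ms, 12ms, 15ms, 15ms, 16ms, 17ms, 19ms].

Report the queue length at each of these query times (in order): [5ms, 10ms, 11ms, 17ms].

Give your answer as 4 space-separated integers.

Queue lengths at query times:
  query t=5ms: backlog = 3
  query t=10ms: backlog = 3
  query t=11ms: backlog = 3
  query t=17ms: backlog = 2

Answer: 3 3 3 2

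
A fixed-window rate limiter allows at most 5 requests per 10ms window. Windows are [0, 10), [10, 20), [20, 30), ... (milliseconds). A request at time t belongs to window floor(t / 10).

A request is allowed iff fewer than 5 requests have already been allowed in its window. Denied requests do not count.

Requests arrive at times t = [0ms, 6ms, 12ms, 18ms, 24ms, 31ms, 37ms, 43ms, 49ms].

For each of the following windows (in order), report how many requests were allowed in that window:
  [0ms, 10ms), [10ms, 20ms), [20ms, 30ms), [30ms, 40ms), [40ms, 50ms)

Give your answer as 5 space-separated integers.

Processing requests:
  req#1 t=0ms (window 0): ALLOW
  req#2 t=6ms (window 0): ALLOW
  req#3 t=12ms (window 1): ALLOW
  req#4 t=18ms (window 1): ALLOW
  req#5 t=24ms (window 2): ALLOW
  req#6 t=31ms (window 3): ALLOW
  req#7 t=37ms (window 3): ALLOW
  req#8 t=43ms (window 4): ALLOW
  req#9 t=49ms (window 4): ALLOW

Allowed counts by window: 2 2 1 2 2

Answer: 2 2 1 2 2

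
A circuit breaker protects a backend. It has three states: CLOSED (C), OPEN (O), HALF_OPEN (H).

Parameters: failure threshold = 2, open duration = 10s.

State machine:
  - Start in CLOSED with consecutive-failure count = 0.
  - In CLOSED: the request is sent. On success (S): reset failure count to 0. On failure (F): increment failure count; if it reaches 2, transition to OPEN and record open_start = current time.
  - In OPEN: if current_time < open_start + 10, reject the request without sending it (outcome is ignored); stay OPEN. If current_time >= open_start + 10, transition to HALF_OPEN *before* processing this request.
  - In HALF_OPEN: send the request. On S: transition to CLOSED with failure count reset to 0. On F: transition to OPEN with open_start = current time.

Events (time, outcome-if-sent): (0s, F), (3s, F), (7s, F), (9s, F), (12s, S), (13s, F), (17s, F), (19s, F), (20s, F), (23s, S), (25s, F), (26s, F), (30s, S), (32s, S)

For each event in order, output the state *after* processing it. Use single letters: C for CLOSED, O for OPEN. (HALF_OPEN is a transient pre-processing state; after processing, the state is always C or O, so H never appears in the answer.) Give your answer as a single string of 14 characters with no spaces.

Answer: COOOOOOOOCCOOO

Derivation:
State after each event:
  event#1 t=0s outcome=F: state=CLOSED
  event#2 t=3s outcome=F: state=OPEN
  event#3 t=7s outcome=F: state=OPEN
  event#4 t=9s outcome=F: state=OPEN
  event#5 t=12s outcome=S: state=OPEN
  event#6 t=13s outcome=F: state=OPEN
  event#7 t=17s outcome=F: state=OPEN
  event#8 t=19s outcome=F: state=OPEN
  event#9 t=20s outcome=F: state=OPEN
  event#10 t=23s outcome=S: state=CLOSED
  event#11 t=25s outcome=F: state=CLOSED
  event#12 t=26s outcome=F: state=OPEN
  event#13 t=30s outcome=S: state=OPEN
  event#14 t=32s outcome=S: state=OPEN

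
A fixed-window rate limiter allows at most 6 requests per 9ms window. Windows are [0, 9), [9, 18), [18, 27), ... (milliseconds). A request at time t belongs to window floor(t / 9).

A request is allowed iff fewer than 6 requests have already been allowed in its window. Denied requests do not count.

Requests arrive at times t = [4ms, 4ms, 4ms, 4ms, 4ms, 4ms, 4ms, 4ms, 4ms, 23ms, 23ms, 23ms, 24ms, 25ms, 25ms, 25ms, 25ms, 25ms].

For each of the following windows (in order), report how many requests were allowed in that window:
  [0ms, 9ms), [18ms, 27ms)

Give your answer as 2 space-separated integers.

Answer: 6 6

Derivation:
Processing requests:
  req#1 t=4ms (window 0): ALLOW
  req#2 t=4ms (window 0): ALLOW
  req#3 t=4ms (window 0): ALLOW
  req#4 t=4ms (window 0): ALLOW
  req#5 t=4ms (window 0): ALLOW
  req#6 t=4ms (window 0): ALLOW
  req#7 t=4ms (window 0): DENY
  req#8 t=4ms (window 0): DENY
  req#9 t=4ms (window 0): DENY
  req#10 t=23ms (window 2): ALLOW
  req#11 t=23ms (window 2): ALLOW
  req#12 t=23ms (window 2): ALLOW
  req#13 t=24ms (window 2): ALLOW
  req#14 t=25ms (window 2): ALLOW
  req#15 t=25ms (window 2): ALLOW
  req#16 t=25ms (window 2): DENY
  req#17 t=25ms (window 2): DENY
  req#18 t=25ms (window 2): DENY

Allowed counts by window: 6 6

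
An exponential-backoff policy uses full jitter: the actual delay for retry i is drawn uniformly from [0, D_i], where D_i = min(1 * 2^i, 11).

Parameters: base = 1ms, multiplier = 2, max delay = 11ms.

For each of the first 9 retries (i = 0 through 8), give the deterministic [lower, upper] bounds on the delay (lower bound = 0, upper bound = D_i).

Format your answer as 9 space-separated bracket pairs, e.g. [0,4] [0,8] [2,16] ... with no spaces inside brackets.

Answer: [0,1] [0,2] [0,4] [0,8] [0,11] [0,11] [0,11] [0,11] [0,11]

Derivation:
Computing bounds per retry:
  i=0: D_i=min(1*2^0,11)=1, bounds=[0,1]
  i=1: D_i=min(1*2^1,11)=2, bounds=[0,2]
  i=2: D_i=min(1*2^2,11)=4, bounds=[0,4]
  i=3: D_i=min(1*2^3,11)=8, bounds=[0,8]
  i=4: D_i=min(1*2^4,11)=11, bounds=[0,11]
  i=5: D_i=min(1*2^5,11)=11, bounds=[0,11]
  i=6: D_i=min(1*2^6,11)=11, bounds=[0,11]
  i=7: D_i=min(1*2^7,11)=11, bounds=[0,11]
  i=8: D_i=min(1*2^8,11)=11, bounds=[0,11]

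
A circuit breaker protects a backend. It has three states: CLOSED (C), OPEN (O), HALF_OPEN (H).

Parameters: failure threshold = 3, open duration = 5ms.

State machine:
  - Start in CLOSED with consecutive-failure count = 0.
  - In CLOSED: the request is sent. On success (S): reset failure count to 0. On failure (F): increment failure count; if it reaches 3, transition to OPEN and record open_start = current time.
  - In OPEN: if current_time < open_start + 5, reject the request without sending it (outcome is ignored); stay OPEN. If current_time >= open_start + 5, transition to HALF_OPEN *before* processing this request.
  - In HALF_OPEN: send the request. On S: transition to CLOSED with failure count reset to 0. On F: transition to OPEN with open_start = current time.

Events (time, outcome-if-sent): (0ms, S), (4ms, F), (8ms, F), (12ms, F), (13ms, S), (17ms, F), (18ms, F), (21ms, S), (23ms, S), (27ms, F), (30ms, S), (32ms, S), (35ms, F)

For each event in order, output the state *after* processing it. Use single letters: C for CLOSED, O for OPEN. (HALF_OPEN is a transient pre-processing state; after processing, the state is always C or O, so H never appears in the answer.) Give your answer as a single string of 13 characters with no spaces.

Answer: CCCOOOOOCCCCC

Derivation:
State after each event:
  event#1 t=0ms outcome=S: state=CLOSED
  event#2 t=4ms outcome=F: state=CLOSED
  event#3 t=8ms outcome=F: state=CLOSED
  event#4 t=12ms outcome=F: state=OPEN
  event#5 t=13ms outcome=S: state=OPEN
  event#6 t=17ms outcome=F: state=OPEN
  event#7 t=18ms outcome=F: state=OPEN
  event#8 t=21ms outcome=S: state=OPEN
  event#9 t=23ms outcome=S: state=CLOSED
  event#10 t=27ms outcome=F: state=CLOSED
  event#11 t=30ms outcome=S: state=CLOSED
  event#12 t=32ms outcome=S: state=CLOSED
  event#13 t=35ms outcome=F: state=CLOSED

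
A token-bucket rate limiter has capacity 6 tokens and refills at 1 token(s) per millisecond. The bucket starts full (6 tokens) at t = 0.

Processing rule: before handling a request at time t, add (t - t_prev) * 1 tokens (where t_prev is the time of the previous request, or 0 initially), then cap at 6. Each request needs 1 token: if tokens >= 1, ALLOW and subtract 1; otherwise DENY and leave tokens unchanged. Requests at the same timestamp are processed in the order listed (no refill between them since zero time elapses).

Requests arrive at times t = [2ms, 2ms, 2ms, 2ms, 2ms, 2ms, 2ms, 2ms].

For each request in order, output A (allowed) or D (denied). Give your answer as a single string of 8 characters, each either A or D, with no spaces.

Answer: AAAAAADD

Derivation:
Simulating step by step:
  req#1 t=2ms: ALLOW
  req#2 t=2ms: ALLOW
  req#3 t=2ms: ALLOW
  req#4 t=2ms: ALLOW
  req#5 t=2ms: ALLOW
  req#6 t=2ms: ALLOW
  req#7 t=2ms: DENY
  req#8 t=2ms: DENY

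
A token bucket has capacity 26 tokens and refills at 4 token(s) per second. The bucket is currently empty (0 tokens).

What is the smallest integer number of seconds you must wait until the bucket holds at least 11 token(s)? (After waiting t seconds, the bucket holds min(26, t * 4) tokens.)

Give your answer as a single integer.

Answer: 3

Derivation:
Need t * 4 >= 11, so t >= 11/4.
Smallest integer t = ceil(11/4) = 3.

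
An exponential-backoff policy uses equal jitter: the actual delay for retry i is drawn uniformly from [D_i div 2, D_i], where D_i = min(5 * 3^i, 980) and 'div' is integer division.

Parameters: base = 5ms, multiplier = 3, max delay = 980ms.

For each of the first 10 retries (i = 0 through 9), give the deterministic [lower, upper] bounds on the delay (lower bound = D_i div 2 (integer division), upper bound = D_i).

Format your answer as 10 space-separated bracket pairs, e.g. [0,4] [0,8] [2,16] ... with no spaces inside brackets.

Answer: [2,5] [7,15] [22,45] [67,135] [202,405] [490,980] [490,980] [490,980] [490,980] [490,980]

Derivation:
Computing bounds per retry:
  i=0: D_i=min(5*3^0,980)=5, bounds=[2,5]
  i=1: D_i=min(5*3^1,980)=15, bounds=[7,15]
  i=2: D_i=min(5*3^2,980)=45, bounds=[22,45]
  i=3: D_i=min(5*3^3,980)=135, bounds=[67,135]
  i=4: D_i=min(5*3^4,980)=405, bounds=[202,405]
  i=5: D_i=min(5*3^5,980)=980, bounds=[490,980]
  i=6: D_i=min(5*3^6,980)=980, bounds=[490,980]
  i=7: D_i=min(5*3^7,980)=980, bounds=[490,980]
  i=8: D_i=min(5*3^8,980)=980, bounds=[490,980]
  i=9: D_i=min(5*3^9,980)=980, bounds=[490,980]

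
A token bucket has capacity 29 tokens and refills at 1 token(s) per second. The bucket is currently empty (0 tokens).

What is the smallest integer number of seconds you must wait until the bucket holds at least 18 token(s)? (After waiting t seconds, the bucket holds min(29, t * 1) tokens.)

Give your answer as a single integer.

Need t * 1 >= 18, so t >= 18/1.
Smallest integer t = ceil(18/1) = 18.

Answer: 18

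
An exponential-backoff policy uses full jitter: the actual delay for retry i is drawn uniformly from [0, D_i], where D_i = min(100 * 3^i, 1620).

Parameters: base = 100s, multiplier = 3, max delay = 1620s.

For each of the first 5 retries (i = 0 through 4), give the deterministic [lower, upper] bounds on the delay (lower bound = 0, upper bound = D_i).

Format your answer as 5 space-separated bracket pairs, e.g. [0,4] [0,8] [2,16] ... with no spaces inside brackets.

Computing bounds per retry:
  i=0: D_i=min(100*3^0,1620)=100, bounds=[0,100]
  i=1: D_i=min(100*3^1,1620)=300, bounds=[0,300]
  i=2: D_i=min(100*3^2,1620)=900, bounds=[0,900]
  i=3: D_i=min(100*3^3,1620)=1620, bounds=[0,1620]
  i=4: D_i=min(100*3^4,1620)=1620, bounds=[0,1620]

Answer: [0,100] [0,300] [0,900] [0,1620] [0,1620]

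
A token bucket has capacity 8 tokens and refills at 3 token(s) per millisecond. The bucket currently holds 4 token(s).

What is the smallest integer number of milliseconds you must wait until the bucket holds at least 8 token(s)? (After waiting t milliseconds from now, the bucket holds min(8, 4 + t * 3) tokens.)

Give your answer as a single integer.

Answer: 2

Derivation:
Need 4 + t * 3 >= 8, so t >= 4/3.
Smallest integer t = ceil(4/3) = 2.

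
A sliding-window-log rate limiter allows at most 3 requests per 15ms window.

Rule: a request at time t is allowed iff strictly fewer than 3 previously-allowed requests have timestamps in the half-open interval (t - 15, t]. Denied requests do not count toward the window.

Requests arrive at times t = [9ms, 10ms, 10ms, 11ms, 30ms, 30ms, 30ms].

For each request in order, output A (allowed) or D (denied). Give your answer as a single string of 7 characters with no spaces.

Tracking allowed requests in the window:
  req#1 t=9ms: ALLOW
  req#2 t=10ms: ALLOW
  req#3 t=10ms: ALLOW
  req#4 t=11ms: DENY
  req#5 t=30ms: ALLOW
  req#6 t=30ms: ALLOW
  req#7 t=30ms: ALLOW

Answer: AAADAAA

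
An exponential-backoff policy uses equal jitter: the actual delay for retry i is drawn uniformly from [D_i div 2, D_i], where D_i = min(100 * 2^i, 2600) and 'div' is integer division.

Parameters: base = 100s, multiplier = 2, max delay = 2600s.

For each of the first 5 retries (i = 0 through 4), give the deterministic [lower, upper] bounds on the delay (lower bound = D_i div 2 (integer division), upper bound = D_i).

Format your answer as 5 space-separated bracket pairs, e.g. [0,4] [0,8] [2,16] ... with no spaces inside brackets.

Computing bounds per retry:
  i=0: D_i=min(100*2^0,2600)=100, bounds=[50,100]
  i=1: D_i=min(100*2^1,2600)=200, bounds=[100,200]
  i=2: D_i=min(100*2^2,2600)=400, bounds=[200,400]
  i=3: D_i=min(100*2^3,2600)=800, bounds=[400,800]
  i=4: D_i=min(100*2^4,2600)=1600, bounds=[800,1600]

Answer: [50,100] [100,200] [200,400] [400,800] [800,1600]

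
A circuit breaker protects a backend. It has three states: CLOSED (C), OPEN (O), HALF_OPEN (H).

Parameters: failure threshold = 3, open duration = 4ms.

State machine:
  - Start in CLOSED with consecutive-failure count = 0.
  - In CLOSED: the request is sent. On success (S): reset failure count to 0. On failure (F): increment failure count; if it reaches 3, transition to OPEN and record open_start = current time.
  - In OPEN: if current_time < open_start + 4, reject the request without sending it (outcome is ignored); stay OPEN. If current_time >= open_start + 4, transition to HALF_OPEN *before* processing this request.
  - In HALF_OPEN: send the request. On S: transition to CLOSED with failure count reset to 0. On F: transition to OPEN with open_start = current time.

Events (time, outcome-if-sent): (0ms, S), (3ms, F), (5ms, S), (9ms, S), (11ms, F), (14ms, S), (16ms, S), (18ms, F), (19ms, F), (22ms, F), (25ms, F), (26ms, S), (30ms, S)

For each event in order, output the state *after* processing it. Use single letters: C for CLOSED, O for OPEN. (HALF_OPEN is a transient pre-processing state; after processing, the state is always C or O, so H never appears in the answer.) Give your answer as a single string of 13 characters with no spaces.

Answer: CCCCCCCCCOOCC

Derivation:
State after each event:
  event#1 t=0ms outcome=S: state=CLOSED
  event#2 t=3ms outcome=F: state=CLOSED
  event#3 t=5ms outcome=S: state=CLOSED
  event#4 t=9ms outcome=S: state=CLOSED
  event#5 t=11ms outcome=F: state=CLOSED
  event#6 t=14ms outcome=S: state=CLOSED
  event#7 t=16ms outcome=S: state=CLOSED
  event#8 t=18ms outcome=F: state=CLOSED
  event#9 t=19ms outcome=F: state=CLOSED
  event#10 t=22ms outcome=F: state=OPEN
  event#11 t=25ms outcome=F: state=OPEN
  event#12 t=26ms outcome=S: state=CLOSED
  event#13 t=30ms outcome=S: state=CLOSED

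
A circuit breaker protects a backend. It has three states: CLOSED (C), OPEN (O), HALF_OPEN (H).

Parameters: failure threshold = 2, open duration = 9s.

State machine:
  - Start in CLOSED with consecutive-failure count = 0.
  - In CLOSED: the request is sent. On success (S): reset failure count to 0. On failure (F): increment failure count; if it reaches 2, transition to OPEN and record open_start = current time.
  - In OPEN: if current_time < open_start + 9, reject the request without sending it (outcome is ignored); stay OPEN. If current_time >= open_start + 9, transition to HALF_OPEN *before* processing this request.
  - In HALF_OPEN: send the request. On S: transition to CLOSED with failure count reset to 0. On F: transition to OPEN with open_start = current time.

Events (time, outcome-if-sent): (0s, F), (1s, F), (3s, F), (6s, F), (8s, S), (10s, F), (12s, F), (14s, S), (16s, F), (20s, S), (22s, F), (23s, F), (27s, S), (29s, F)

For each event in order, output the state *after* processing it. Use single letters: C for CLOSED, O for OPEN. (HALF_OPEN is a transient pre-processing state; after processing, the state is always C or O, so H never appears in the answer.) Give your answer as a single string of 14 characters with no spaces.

State after each event:
  event#1 t=0s outcome=F: state=CLOSED
  event#2 t=1s outcome=F: state=OPEN
  event#3 t=3s outcome=F: state=OPEN
  event#4 t=6s outcome=F: state=OPEN
  event#5 t=8s outcome=S: state=OPEN
  event#6 t=10s outcome=F: state=OPEN
  event#7 t=12s outcome=F: state=OPEN
  event#8 t=14s outcome=S: state=OPEN
  event#9 t=16s outcome=F: state=OPEN
  event#10 t=20s outcome=S: state=CLOSED
  event#11 t=22s outcome=F: state=CLOSED
  event#12 t=23s outcome=F: state=OPEN
  event#13 t=27s outcome=S: state=OPEN
  event#14 t=29s outcome=F: state=OPEN

Answer: COOOOOOOOCCOOO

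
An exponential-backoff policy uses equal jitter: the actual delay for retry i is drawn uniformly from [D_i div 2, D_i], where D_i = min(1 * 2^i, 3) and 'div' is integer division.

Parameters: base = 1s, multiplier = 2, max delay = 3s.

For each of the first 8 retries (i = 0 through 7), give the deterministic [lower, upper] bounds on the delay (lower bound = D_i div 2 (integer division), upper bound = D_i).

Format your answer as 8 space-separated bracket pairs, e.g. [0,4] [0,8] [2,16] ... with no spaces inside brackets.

Answer: [0,1] [1,2] [1,3] [1,3] [1,3] [1,3] [1,3] [1,3]

Derivation:
Computing bounds per retry:
  i=0: D_i=min(1*2^0,3)=1, bounds=[0,1]
  i=1: D_i=min(1*2^1,3)=2, bounds=[1,2]
  i=2: D_i=min(1*2^2,3)=3, bounds=[1,3]
  i=3: D_i=min(1*2^3,3)=3, bounds=[1,3]
  i=4: D_i=min(1*2^4,3)=3, bounds=[1,3]
  i=5: D_i=min(1*2^5,3)=3, bounds=[1,3]
  i=6: D_i=min(1*2^6,3)=3, bounds=[1,3]
  i=7: D_i=min(1*2^7,3)=3, bounds=[1,3]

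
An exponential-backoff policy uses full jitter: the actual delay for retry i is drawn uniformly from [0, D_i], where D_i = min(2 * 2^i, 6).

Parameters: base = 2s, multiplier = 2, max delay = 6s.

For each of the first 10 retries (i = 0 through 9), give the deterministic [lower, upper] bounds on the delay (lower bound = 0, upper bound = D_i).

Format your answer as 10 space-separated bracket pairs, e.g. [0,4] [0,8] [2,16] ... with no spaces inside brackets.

Answer: [0,2] [0,4] [0,6] [0,6] [0,6] [0,6] [0,6] [0,6] [0,6] [0,6]

Derivation:
Computing bounds per retry:
  i=0: D_i=min(2*2^0,6)=2, bounds=[0,2]
  i=1: D_i=min(2*2^1,6)=4, bounds=[0,4]
  i=2: D_i=min(2*2^2,6)=6, bounds=[0,6]
  i=3: D_i=min(2*2^3,6)=6, bounds=[0,6]
  i=4: D_i=min(2*2^4,6)=6, bounds=[0,6]
  i=5: D_i=min(2*2^5,6)=6, bounds=[0,6]
  i=6: D_i=min(2*2^6,6)=6, bounds=[0,6]
  i=7: D_i=min(2*2^7,6)=6, bounds=[0,6]
  i=8: D_i=min(2*2^8,6)=6, bounds=[0,6]
  i=9: D_i=min(2*2^9,6)=6, bounds=[0,6]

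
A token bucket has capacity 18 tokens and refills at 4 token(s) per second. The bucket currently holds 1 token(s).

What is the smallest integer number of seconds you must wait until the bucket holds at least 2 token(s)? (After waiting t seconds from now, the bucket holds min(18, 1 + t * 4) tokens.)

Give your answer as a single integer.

Answer: 1

Derivation:
Need 1 + t * 4 >= 2, so t >= 1/4.
Smallest integer t = ceil(1/4) = 1.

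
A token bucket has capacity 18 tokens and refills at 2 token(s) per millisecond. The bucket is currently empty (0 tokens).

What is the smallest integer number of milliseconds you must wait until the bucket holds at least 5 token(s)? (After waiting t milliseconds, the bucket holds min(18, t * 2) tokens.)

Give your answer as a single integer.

Answer: 3

Derivation:
Need t * 2 >= 5, so t >= 5/2.
Smallest integer t = ceil(5/2) = 3.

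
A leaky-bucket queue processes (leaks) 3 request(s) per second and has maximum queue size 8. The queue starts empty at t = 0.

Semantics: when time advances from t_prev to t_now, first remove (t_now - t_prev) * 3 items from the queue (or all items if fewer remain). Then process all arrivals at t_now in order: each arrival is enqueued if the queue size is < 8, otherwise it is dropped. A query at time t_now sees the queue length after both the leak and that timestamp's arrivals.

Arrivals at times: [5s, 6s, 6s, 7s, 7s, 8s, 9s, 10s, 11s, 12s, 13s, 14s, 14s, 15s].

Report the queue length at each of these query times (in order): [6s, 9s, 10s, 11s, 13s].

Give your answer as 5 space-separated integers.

Queue lengths at query times:
  query t=6s: backlog = 2
  query t=9s: backlog = 1
  query t=10s: backlog = 1
  query t=11s: backlog = 1
  query t=13s: backlog = 1

Answer: 2 1 1 1 1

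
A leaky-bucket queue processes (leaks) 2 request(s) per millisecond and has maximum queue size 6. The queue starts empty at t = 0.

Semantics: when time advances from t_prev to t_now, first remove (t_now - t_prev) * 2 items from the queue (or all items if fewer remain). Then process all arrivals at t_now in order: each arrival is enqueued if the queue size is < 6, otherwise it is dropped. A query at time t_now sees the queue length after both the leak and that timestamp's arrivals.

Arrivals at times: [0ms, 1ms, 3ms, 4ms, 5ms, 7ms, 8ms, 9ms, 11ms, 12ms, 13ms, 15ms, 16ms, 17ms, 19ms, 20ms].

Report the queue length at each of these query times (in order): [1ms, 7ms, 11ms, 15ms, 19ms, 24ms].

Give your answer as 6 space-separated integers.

Answer: 1 1 1 1 1 0

Derivation:
Queue lengths at query times:
  query t=1ms: backlog = 1
  query t=7ms: backlog = 1
  query t=11ms: backlog = 1
  query t=15ms: backlog = 1
  query t=19ms: backlog = 1
  query t=24ms: backlog = 0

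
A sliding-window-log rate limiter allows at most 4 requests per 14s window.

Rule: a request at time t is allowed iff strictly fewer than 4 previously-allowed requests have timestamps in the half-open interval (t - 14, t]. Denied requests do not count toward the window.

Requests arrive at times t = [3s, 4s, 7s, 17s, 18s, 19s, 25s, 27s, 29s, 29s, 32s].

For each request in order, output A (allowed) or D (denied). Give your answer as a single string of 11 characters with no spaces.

Tracking allowed requests in the window:
  req#1 t=3s: ALLOW
  req#2 t=4s: ALLOW
  req#3 t=7s: ALLOW
  req#4 t=17s: ALLOW
  req#5 t=18s: ALLOW
  req#6 t=19s: ALLOW
  req#7 t=25s: ALLOW
  req#8 t=27s: DENY
  req#9 t=29s: DENY
  req#10 t=29s: DENY
  req#11 t=32s: ALLOW

Answer: AAAAAAADDDA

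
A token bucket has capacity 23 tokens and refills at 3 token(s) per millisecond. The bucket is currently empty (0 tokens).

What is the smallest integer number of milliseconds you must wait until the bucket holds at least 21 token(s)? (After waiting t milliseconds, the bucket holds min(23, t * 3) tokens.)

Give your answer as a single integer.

Need t * 3 >= 21, so t >= 21/3.
Smallest integer t = ceil(21/3) = 7.

Answer: 7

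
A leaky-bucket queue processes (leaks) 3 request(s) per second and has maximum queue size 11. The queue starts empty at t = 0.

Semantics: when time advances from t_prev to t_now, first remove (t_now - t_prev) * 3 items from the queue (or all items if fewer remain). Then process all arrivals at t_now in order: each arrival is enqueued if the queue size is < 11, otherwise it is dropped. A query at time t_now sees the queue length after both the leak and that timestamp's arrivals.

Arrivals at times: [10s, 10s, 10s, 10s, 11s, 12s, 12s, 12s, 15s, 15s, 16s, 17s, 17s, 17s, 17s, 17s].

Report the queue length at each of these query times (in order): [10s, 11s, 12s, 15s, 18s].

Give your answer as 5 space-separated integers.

Answer: 4 2 3 2 2

Derivation:
Queue lengths at query times:
  query t=10s: backlog = 4
  query t=11s: backlog = 2
  query t=12s: backlog = 3
  query t=15s: backlog = 2
  query t=18s: backlog = 2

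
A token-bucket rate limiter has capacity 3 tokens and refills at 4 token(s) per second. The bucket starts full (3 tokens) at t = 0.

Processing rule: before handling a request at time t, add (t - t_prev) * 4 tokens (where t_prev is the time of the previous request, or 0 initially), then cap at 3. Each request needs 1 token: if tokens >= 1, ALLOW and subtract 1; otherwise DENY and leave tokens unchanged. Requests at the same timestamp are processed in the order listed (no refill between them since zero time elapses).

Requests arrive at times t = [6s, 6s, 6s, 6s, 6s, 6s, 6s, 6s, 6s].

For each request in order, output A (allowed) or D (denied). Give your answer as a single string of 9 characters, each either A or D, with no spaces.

Answer: AAADDDDDD

Derivation:
Simulating step by step:
  req#1 t=6s: ALLOW
  req#2 t=6s: ALLOW
  req#3 t=6s: ALLOW
  req#4 t=6s: DENY
  req#5 t=6s: DENY
  req#6 t=6s: DENY
  req#7 t=6s: DENY
  req#8 t=6s: DENY
  req#9 t=6s: DENY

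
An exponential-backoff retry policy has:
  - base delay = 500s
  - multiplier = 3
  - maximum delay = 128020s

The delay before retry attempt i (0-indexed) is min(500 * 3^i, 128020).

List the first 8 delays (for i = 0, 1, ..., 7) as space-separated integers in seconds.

Answer: 500 1500 4500 13500 40500 121500 128020 128020

Derivation:
Computing each delay:
  i=0: min(500*3^0, 128020) = 500
  i=1: min(500*3^1, 128020) = 1500
  i=2: min(500*3^2, 128020) = 4500
  i=3: min(500*3^3, 128020) = 13500
  i=4: min(500*3^4, 128020) = 40500
  i=5: min(500*3^5, 128020) = 121500
  i=6: min(500*3^6, 128020) = 128020
  i=7: min(500*3^7, 128020) = 128020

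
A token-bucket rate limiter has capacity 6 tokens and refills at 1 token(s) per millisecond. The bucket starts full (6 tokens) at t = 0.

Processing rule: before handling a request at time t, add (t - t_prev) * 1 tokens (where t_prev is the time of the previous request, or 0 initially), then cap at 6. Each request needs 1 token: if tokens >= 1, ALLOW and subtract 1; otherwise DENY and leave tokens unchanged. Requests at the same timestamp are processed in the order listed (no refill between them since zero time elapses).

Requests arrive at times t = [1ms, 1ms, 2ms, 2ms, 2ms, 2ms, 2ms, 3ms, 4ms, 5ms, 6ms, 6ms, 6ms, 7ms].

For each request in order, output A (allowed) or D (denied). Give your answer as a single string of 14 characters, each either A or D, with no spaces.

Simulating step by step:
  req#1 t=1ms: ALLOW
  req#2 t=1ms: ALLOW
  req#3 t=2ms: ALLOW
  req#4 t=2ms: ALLOW
  req#5 t=2ms: ALLOW
  req#6 t=2ms: ALLOW
  req#7 t=2ms: ALLOW
  req#8 t=3ms: ALLOW
  req#9 t=4ms: ALLOW
  req#10 t=5ms: ALLOW
  req#11 t=6ms: ALLOW
  req#12 t=6ms: DENY
  req#13 t=6ms: DENY
  req#14 t=7ms: ALLOW

Answer: AAAAAAAAAAADDA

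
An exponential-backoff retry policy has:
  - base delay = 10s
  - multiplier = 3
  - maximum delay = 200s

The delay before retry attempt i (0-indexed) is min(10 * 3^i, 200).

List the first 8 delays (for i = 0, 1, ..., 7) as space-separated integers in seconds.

Answer: 10 30 90 200 200 200 200 200

Derivation:
Computing each delay:
  i=0: min(10*3^0, 200) = 10
  i=1: min(10*3^1, 200) = 30
  i=2: min(10*3^2, 200) = 90
  i=3: min(10*3^3, 200) = 200
  i=4: min(10*3^4, 200) = 200
  i=5: min(10*3^5, 200) = 200
  i=6: min(10*3^6, 200) = 200
  i=7: min(10*3^7, 200) = 200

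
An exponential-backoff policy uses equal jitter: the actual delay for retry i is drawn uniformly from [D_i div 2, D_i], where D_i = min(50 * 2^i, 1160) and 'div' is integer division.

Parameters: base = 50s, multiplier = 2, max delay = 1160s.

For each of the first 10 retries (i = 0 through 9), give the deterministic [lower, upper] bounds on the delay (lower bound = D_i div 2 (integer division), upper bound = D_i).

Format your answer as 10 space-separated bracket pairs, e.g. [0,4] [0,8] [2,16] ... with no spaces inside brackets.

Answer: [25,50] [50,100] [100,200] [200,400] [400,800] [580,1160] [580,1160] [580,1160] [580,1160] [580,1160]

Derivation:
Computing bounds per retry:
  i=0: D_i=min(50*2^0,1160)=50, bounds=[25,50]
  i=1: D_i=min(50*2^1,1160)=100, bounds=[50,100]
  i=2: D_i=min(50*2^2,1160)=200, bounds=[100,200]
  i=3: D_i=min(50*2^3,1160)=400, bounds=[200,400]
  i=4: D_i=min(50*2^4,1160)=800, bounds=[400,800]
  i=5: D_i=min(50*2^5,1160)=1160, bounds=[580,1160]
  i=6: D_i=min(50*2^6,1160)=1160, bounds=[580,1160]
  i=7: D_i=min(50*2^7,1160)=1160, bounds=[580,1160]
  i=8: D_i=min(50*2^8,1160)=1160, bounds=[580,1160]
  i=9: D_i=min(50*2^9,1160)=1160, bounds=[580,1160]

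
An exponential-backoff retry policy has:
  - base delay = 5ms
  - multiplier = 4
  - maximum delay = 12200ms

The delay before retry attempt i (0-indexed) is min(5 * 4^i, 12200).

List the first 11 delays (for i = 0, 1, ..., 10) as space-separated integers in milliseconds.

Answer: 5 20 80 320 1280 5120 12200 12200 12200 12200 12200

Derivation:
Computing each delay:
  i=0: min(5*4^0, 12200) = 5
  i=1: min(5*4^1, 12200) = 20
  i=2: min(5*4^2, 12200) = 80
  i=3: min(5*4^3, 12200) = 320
  i=4: min(5*4^4, 12200) = 1280
  i=5: min(5*4^5, 12200) = 5120
  i=6: min(5*4^6, 12200) = 12200
  i=7: min(5*4^7, 12200) = 12200
  i=8: min(5*4^8, 12200) = 12200
  i=9: min(5*4^9, 12200) = 12200
  i=10: min(5*4^10, 12200) = 12200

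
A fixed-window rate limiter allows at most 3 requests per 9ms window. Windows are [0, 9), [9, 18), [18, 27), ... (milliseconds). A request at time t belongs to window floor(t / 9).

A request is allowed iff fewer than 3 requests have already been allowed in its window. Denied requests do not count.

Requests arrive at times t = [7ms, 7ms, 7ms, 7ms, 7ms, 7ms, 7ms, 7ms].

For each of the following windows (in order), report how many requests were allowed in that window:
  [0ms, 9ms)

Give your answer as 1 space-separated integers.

Processing requests:
  req#1 t=7ms (window 0): ALLOW
  req#2 t=7ms (window 0): ALLOW
  req#3 t=7ms (window 0): ALLOW
  req#4 t=7ms (window 0): DENY
  req#5 t=7ms (window 0): DENY
  req#6 t=7ms (window 0): DENY
  req#7 t=7ms (window 0): DENY
  req#8 t=7ms (window 0): DENY

Allowed counts by window: 3

Answer: 3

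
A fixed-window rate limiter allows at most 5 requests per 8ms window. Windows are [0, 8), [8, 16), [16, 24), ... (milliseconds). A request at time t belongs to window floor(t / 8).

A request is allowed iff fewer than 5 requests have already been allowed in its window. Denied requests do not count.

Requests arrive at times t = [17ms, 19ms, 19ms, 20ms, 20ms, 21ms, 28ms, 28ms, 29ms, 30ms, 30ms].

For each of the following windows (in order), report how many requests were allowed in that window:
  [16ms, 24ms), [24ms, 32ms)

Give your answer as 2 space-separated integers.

Processing requests:
  req#1 t=17ms (window 2): ALLOW
  req#2 t=19ms (window 2): ALLOW
  req#3 t=19ms (window 2): ALLOW
  req#4 t=20ms (window 2): ALLOW
  req#5 t=20ms (window 2): ALLOW
  req#6 t=21ms (window 2): DENY
  req#7 t=28ms (window 3): ALLOW
  req#8 t=28ms (window 3): ALLOW
  req#9 t=29ms (window 3): ALLOW
  req#10 t=30ms (window 3): ALLOW
  req#11 t=30ms (window 3): ALLOW

Allowed counts by window: 5 5

Answer: 5 5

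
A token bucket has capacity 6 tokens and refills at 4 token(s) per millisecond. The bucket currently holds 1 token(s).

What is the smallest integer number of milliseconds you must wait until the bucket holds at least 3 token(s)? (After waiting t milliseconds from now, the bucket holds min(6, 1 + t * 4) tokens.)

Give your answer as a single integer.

Answer: 1

Derivation:
Need 1 + t * 4 >= 3, so t >= 2/4.
Smallest integer t = ceil(2/4) = 1.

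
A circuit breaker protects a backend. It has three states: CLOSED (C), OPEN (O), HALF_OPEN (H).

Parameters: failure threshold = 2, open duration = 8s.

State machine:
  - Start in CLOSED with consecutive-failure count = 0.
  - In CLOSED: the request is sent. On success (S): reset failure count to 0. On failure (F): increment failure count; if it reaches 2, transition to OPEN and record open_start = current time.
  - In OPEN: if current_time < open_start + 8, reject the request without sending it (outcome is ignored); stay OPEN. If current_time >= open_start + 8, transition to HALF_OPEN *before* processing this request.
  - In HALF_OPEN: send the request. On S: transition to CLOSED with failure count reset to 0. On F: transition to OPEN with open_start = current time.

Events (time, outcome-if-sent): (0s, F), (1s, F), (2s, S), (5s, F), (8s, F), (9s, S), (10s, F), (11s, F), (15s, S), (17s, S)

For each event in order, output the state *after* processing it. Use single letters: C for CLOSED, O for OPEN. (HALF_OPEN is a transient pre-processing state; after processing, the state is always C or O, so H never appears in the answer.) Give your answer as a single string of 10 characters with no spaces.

Answer: COOOOCCOOO

Derivation:
State after each event:
  event#1 t=0s outcome=F: state=CLOSED
  event#2 t=1s outcome=F: state=OPEN
  event#3 t=2s outcome=S: state=OPEN
  event#4 t=5s outcome=F: state=OPEN
  event#5 t=8s outcome=F: state=OPEN
  event#6 t=9s outcome=S: state=CLOSED
  event#7 t=10s outcome=F: state=CLOSED
  event#8 t=11s outcome=F: state=OPEN
  event#9 t=15s outcome=S: state=OPEN
  event#10 t=17s outcome=S: state=OPEN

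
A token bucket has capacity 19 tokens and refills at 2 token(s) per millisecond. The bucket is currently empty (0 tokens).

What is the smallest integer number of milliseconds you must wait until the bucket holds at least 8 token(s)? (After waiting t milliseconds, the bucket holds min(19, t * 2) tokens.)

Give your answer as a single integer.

Answer: 4

Derivation:
Need t * 2 >= 8, so t >= 8/2.
Smallest integer t = ceil(8/2) = 4.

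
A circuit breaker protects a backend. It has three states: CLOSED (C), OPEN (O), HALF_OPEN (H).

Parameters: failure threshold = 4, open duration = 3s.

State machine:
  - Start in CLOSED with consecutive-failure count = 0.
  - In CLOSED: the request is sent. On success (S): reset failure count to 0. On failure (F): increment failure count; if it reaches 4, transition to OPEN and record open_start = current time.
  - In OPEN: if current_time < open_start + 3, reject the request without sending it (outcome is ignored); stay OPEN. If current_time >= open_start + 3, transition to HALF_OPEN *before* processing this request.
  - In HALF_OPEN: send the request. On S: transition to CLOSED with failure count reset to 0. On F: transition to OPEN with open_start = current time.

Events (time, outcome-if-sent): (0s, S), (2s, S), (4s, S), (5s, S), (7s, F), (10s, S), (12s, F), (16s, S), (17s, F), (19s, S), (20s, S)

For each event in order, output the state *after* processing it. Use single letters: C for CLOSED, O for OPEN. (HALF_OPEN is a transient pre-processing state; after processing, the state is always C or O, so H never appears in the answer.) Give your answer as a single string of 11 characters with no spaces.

State after each event:
  event#1 t=0s outcome=S: state=CLOSED
  event#2 t=2s outcome=S: state=CLOSED
  event#3 t=4s outcome=S: state=CLOSED
  event#4 t=5s outcome=S: state=CLOSED
  event#5 t=7s outcome=F: state=CLOSED
  event#6 t=10s outcome=S: state=CLOSED
  event#7 t=12s outcome=F: state=CLOSED
  event#8 t=16s outcome=S: state=CLOSED
  event#9 t=17s outcome=F: state=CLOSED
  event#10 t=19s outcome=S: state=CLOSED
  event#11 t=20s outcome=S: state=CLOSED

Answer: CCCCCCCCCCC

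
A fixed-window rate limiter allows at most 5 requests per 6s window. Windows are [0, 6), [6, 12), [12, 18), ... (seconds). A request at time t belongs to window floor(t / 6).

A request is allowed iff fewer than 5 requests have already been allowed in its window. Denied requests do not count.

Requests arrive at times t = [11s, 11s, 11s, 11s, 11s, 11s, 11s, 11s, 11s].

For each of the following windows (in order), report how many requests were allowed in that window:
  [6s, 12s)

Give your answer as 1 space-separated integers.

Processing requests:
  req#1 t=11s (window 1): ALLOW
  req#2 t=11s (window 1): ALLOW
  req#3 t=11s (window 1): ALLOW
  req#4 t=11s (window 1): ALLOW
  req#5 t=11s (window 1): ALLOW
  req#6 t=11s (window 1): DENY
  req#7 t=11s (window 1): DENY
  req#8 t=11s (window 1): DENY
  req#9 t=11s (window 1): DENY

Allowed counts by window: 5

Answer: 5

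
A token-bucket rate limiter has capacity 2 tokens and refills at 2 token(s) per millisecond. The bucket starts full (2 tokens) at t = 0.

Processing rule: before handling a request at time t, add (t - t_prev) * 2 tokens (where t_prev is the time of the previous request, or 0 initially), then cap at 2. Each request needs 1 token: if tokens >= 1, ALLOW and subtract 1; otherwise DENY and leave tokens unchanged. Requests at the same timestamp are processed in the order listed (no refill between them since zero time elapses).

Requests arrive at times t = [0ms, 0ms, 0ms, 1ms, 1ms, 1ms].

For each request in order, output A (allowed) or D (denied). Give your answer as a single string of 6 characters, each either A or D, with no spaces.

Answer: AADAAD

Derivation:
Simulating step by step:
  req#1 t=0ms: ALLOW
  req#2 t=0ms: ALLOW
  req#3 t=0ms: DENY
  req#4 t=1ms: ALLOW
  req#5 t=1ms: ALLOW
  req#6 t=1ms: DENY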